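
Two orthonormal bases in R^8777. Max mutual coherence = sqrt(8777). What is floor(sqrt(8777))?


93^2 = 8649 <= 8777 < 8836 = 94^2, so 93 <= sqrt(8777) < 94.
floor(sqrt(8777)) = 93.

93


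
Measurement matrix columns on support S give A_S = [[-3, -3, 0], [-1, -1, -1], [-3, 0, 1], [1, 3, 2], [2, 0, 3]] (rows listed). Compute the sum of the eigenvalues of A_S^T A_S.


Sum of eigenvalues of A_S^T A_S = trace(A_S^T A_S) = sum of squared column norms of A_S.
A_S^T A_S diagonal: [24, 19, 15].
trace = 24 + 19 + 15 = 58.

58


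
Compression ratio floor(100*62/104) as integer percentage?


100*m/n = 100*62/104 ≈ 59.6154.
floor = 59.

59


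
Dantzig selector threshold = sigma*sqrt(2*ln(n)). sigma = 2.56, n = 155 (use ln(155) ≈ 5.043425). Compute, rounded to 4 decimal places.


ln(155) ≈ 5.043425.
2*ln(n) ≈ 10.08685.
sqrt(2*ln(n)) ≈ sqrt(10.08685) ≈ 3.17598.
threshold ≈ 2.56*3.17598 = 8.1305088 ≈ 8.1305.

8.1305


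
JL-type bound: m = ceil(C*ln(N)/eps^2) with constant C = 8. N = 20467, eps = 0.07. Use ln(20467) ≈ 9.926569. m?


ln(20467) ≈ 9.926569.
eps^2 = 0.07^2 = 0.0049.
C*ln(N)/eps^2 ≈ 8*9.926569/0.0049 ≈ 16206.6433.
m = ceil(16206.6433) = 16207.

16207


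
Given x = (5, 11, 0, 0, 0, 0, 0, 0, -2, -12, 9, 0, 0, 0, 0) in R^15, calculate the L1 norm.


Non-zero entries: [(0, 5), (1, 11), (8, -2), (9, -12), (10, 9)]
Absolute values: [5, 11, 2, 12, 9]
||x||_1 = sum = 39.

39


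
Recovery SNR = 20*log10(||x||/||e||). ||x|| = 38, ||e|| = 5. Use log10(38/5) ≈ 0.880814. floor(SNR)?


||x||/||e|| = 38/5.
log10(38/5) ≈ 0.880814.
20*log10(||x||/||e||) ≈ 20*0.880814 = 17.61628.
floor(17.61628) = 17.

17


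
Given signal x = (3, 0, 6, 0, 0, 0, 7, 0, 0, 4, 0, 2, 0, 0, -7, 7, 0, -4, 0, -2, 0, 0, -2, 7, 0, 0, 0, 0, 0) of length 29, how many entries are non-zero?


Non-zero positions: [0, 2, 6, 9, 11, 14, 15, 17, 19, 22, 23].
Sparsity = 11.

11


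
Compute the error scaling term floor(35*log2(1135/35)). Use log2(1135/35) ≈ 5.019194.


log2(n/k) = log2(1135/35) ≈ 5.019194.
k*log2(n/k) ≈ 35*5.019194 = 175.67179.
floor(175.67179) = 175.

175


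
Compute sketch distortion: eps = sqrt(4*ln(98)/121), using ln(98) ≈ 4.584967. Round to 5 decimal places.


ln(98) ≈ 4.584967.
4*ln(N)/m ≈ 4*4.584967/121 ≈ 0.15156916.
eps = sqrt(0.15156916) ≈ 0.3893188 ≈ 0.38932.

0.38932


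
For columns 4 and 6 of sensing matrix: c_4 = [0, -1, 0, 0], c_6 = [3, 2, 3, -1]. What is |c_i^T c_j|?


Inner product: 0*3 + -1*2 + 0*3 + 0*-1
Products: [0, -2, 0, 0]
Sum = -2.
|dot| = 2.

2


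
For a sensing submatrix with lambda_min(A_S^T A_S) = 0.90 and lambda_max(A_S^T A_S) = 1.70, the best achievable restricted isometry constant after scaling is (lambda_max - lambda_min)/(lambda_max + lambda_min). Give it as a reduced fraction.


lambda_max - lambda_min = 1.70 - 0.90 = 0.80.
lambda_max + lambda_min = 1.70 + 0.90 = 2.60.
delta = 0.80/2.60 = 80/260 = 4/13.

4/13


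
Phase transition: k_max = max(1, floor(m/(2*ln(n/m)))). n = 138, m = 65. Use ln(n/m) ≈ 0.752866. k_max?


n/m = 138/65.
ln(n/m) ≈ 0.752866.
2*ln(n/m) ≈ 1.505732.
m/(2*ln(n/m)) ≈ 65/1.505732 ≈ 43.1684.
floor = 43.
k_max = max(1, 43) = 43.

43


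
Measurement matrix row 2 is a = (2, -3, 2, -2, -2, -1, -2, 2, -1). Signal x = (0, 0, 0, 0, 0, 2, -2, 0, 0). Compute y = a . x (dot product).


Non-zero terms: ['-1*2', '-2*-2']
Products: [-2, 4]
y = sum = 2.

2


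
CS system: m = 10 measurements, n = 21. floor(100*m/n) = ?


100*m/n = 100*10/21 ≈ 47.619.
floor = 47.

47


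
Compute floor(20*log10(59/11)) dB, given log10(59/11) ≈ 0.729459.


||x||/||e|| = 59/11.
log10(59/11) ≈ 0.729459.
20*log10(||x||/||e||) ≈ 20*0.729459 = 14.58918.
floor(14.58918) = 14.

14


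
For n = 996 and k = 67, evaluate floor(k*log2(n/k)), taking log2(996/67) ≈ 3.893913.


log2(n/k) = log2(996/67) ≈ 3.893913.
k*log2(n/k) ≈ 67*3.893913 = 260.892171.
floor(260.892171) = 260.

260


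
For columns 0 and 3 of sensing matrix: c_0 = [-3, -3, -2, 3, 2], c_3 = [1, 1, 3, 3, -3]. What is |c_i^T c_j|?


Inner product: -3*1 + -3*1 + -2*3 + 3*3 + 2*-3
Products: [-3, -3, -6, 9, -6]
Sum = -9.
|dot| = 9.

9


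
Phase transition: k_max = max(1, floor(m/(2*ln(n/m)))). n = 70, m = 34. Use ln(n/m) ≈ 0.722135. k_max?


n/m = 70/34 = 35/17.
ln(n/m) ≈ 0.722135.
2*ln(n/m) ≈ 1.44427.
m/(2*ln(n/m)) ≈ 34/1.44427 ≈ 23.5413.
floor = 23.
k_max = max(1, 23) = 23.

23


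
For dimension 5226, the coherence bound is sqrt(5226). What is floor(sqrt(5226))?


72^2 = 5184 <= 5226 < 5329 = 73^2, so 72 <= sqrt(5226) < 73.
floor(sqrt(5226)) = 72.

72


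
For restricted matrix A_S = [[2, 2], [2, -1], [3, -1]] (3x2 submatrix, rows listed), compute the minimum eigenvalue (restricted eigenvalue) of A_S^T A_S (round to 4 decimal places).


A_S^T A_S = [[17, -1], [-1, 6]].
trace = 23.
det = 101.
disc = trace^2 - 4*det = 529 - 4*101 = 125.
sqrt(125) ≈ 11.180340.
lam_min = (23 - sqrt(125))/2 ≈ (23 - 11.180340)/2 = 5.90983 ≈ 5.9098.

5.9098


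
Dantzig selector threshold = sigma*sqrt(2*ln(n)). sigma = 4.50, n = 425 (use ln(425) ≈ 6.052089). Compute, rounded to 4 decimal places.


ln(425) ≈ 6.052089.
2*ln(n) ≈ 12.104178.
sqrt(2*ln(n)) ≈ sqrt(12.104178) ≈ 3.479106.
threshold ≈ 4.50*3.479106 = 15.655977 ≈ 15.6560.

15.6560


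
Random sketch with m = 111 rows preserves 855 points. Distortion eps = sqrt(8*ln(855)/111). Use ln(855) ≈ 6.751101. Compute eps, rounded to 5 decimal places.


ln(855) ≈ 6.751101.
8*ln(N)/m ≈ 8*6.751101/111 ≈ 0.48656584.
eps = sqrt(0.48656584) ≈ 0.6975427 ≈ 0.69754.

0.69754


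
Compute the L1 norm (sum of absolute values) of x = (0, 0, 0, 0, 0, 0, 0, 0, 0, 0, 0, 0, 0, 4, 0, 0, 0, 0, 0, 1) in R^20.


Non-zero entries: [(13, 4), (19, 1)]
Absolute values: [4, 1]
||x||_1 = sum = 5.

5


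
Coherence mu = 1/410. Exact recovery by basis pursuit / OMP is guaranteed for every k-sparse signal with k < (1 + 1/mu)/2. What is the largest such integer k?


1/mu = 410.
1 + 1/mu = 411.
(1 + 1/mu)/2 = 205.5 is not an integer, so k_max = floor(205.5) = 205.

205


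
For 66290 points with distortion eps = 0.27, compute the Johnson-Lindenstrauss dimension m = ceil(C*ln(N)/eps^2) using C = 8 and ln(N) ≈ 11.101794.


ln(66290) ≈ 11.101794.
eps^2 = 0.27^2 = 0.0729.
C*ln(N)/eps^2 ≈ 8*11.101794/0.0729 ≈ 1218.3039.
m = ceil(1218.3039) = 1219.

1219


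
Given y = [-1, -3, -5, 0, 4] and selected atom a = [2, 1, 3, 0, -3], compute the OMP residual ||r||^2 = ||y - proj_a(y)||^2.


a^T a = 23.
a^T y = -32.
coeff = -32/23 = -32/23.
||r||^2 = 149/23.

149/23


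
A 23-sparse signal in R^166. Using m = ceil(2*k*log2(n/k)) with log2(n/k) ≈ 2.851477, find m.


log2(n/k) = log2(166/23) ≈ 2.851477.
2*k*log2(n/k) ≈ 2*23*2.851477 = 131.167942.
m = ceil(131.167942) = 132.

132


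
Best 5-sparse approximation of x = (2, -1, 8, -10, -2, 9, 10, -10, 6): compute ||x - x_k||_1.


Sorted |x_i| descending: [10, 10, 10, 9, 8, 6, 2, 2, 1]
Keep top 5: [10, 10, 10, 9, 8]
Tail entries: [6, 2, 2, 1]
L1 error = sum of tail = 11.

11


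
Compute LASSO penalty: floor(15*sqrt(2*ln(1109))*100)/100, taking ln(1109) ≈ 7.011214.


ln(1109) ≈ 7.011214.
2*ln(n) ≈ 14.022428.
sqrt(2*ln(n)) ≈ sqrt(14.022428) ≈ 3.744653.
lambda ≈ 15*3.744653 = 56.169795.
floor(lambda*100)/100 = 56.16.

56.16


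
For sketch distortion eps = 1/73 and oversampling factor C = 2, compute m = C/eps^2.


1/eps = 73.
(1/eps)^2 = 5329.
m = 2*5329 = 10658.

10658


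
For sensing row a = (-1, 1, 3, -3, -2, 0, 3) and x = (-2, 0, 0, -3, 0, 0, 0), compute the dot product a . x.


Non-zero terms: ['-1*-2', '-3*-3']
Products: [2, 9]
y = sum = 11.

11


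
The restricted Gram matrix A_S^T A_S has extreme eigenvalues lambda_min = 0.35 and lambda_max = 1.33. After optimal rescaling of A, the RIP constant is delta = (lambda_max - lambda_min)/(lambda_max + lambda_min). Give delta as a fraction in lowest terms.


lambda_max - lambda_min = 1.33 - 0.35 = 0.98.
lambda_max + lambda_min = 1.33 + 0.35 = 1.68.
delta = 0.98/1.68 = 98/168 = 7/12.

7/12


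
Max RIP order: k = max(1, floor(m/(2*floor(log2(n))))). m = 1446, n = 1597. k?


floor(log2(1597)) = 10.
2*10 = 20.
m/(2*floor(log2(n))) = 1446/20 ≈ 72.3.
floor = 72.
k = max(1, 72) = 72.

72


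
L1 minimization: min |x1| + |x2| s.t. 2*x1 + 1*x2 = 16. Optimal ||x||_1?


Axis intercepts:
  x1 = 8, x2 = 0: L1 = 8
  x1 = 0, x2 = 16: L1 = 16
x* = (8, 0)
||x*||_1 = 8.

8


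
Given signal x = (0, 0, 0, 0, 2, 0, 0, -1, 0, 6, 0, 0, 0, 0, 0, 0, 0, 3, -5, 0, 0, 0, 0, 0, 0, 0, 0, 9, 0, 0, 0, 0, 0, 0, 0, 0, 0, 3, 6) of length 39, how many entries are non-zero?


Non-zero positions: [4, 7, 9, 17, 18, 27, 37, 38].
Sparsity = 8.

8


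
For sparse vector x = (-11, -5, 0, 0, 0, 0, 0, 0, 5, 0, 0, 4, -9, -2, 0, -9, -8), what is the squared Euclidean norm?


Non-zero entries: [(0, -11), (1, -5), (8, 5), (11, 4), (12, -9), (13, -2), (15, -9), (16, -8)]
Squares: [121, 25, 25, 16, 81, 4, 81, 64]
||x||_2^2 = sum = 417.

417


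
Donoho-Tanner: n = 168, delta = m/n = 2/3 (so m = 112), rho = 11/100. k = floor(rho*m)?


m = 2/3*168 = 112.
rho = 11/100.
rho*m = 11/100*112 = 12.32.
k = floor(12.32) = 12.

12


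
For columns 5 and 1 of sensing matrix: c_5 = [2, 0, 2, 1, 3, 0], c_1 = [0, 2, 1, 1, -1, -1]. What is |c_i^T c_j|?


Inner product: 2*0 + 0*2 + 2*1 + 1*1 + 3*-1 + 0*-1
Products: [0, 0, 2, 1, -3, 0]
Sum = 0.
|dot| = 0.

0


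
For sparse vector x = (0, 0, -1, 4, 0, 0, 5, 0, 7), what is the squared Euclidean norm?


Non-zero entries: [(2, -1), (3, 4), (6, 5), (8, 7)]
Squares: [1, 16, 25, 49]
||x||_2^2 = sum = 91.

91


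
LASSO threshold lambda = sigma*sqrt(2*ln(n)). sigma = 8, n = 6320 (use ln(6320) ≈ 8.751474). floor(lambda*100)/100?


ln(6320) ≈ 8.751474.
2*ln(n) ≈ 17.502948.
sqrt(2*ln(n)) ≈ sqrt(17.502948) ≈ 4.183652.
lambda ≈ 8*4.183652 = 33.469216.
floor(lambda*100)/100 = 33.46.

33.46


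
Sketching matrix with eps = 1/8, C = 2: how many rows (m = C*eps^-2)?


1/eps = 8.
(1/eps)^2 = 64.
m = 2*64 = 128.

128


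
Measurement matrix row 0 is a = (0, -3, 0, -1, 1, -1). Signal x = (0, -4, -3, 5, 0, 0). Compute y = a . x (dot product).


Non-zero terms: ['-3*-4', '0*-3', '-1*5']
Products: [12, 0, -5]
y = sum = 7.

7


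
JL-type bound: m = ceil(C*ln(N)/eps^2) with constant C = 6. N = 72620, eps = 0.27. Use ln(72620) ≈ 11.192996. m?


ln(72620) ≈ 11.192996.
eps^2 = 0.27^2 = 0.0729.
C*ln(N)/eps^2 ≈ 6*11.192996/0.0729 ≈ 921.2342.
m = ceil(921.2342) = 922.

922


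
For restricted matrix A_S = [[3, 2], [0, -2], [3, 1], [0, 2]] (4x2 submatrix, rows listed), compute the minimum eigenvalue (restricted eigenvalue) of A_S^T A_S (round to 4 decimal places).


A_S^T A_S = [[18, 9], [9, 13]].
trace = 31.
det = 153.
disc = trace^2 - 4*det = 961 - 4*153 = 349.
sqrt(349) ≈ 18.681542.
lam_min = (31 - sqrt(349))/2 ≈ (31 - 18.681542)/2 = 6.159229 ≈ 6.1592.

6.1592


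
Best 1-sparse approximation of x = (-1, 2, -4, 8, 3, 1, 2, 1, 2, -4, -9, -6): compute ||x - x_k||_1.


Sorted |x_i| descending: [9, 8, 6, 4, 4, 3, 2, 2, 2, 1, 1, 1]
Keep top 1: [9]
Tail entries: [8, 6, 4, 4, 3, 2, 2, 2, 1, 1, 1]
L1 error = sum of tail = 34.

34


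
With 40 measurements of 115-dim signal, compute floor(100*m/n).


100*m/n = 100*40/115 ≈ 34.7826.
floor = 34.

34


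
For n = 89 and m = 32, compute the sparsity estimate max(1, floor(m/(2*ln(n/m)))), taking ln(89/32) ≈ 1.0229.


n/m = 89/32.
ln(n/m) ≈ 1.0229.
2*ln(n/m) ≈ 2.0458.
m/(2*ln(n/m)) ≈ 32/2.0458 ≈ 15.6418.
floor = 15.
k_max = max(1, 15) = 15.

15


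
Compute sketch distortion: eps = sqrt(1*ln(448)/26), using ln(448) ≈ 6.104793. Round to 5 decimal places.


ln(448) ≈ 6.104793.
1*ln(N)/m ≈ 1*6.104793/26 ≈ 0.23479973.
eps = sqrt(0.23479973) ≈ 0.4845614 ≈ 0.48456.

0.48456


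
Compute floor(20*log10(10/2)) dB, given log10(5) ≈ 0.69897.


||x||/||e|| = 10/2 = 5.
log10(5) ≈ 0.69897.
20*log10(||x||/||e||) ≈ 20*0.69897 = 13.9794.
floor(13.9794) = 13.

13


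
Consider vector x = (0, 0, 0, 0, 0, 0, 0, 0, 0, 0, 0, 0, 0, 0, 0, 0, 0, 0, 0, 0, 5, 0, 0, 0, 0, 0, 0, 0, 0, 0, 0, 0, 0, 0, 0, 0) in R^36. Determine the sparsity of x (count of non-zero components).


Non-zero positions: [20].
Sparsity = 1.

1


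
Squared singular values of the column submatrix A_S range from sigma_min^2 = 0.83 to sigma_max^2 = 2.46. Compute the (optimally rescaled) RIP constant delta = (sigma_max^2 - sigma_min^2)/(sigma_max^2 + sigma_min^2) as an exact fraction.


lambda_max - lambda_min = 2.46 - 0.83 = 1.63.
lambda_max + lambda_min = 2.46 + 0.83 = 3.29.
delta = 1.63/3.29 = 163/329.

163/329


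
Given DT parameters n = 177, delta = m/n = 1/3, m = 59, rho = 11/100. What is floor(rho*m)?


m = 1/3*177 = 59.
rho = 11/100.
rho*m = 11/100*59 = 6.49.
k = floor(6.49) = 6.

6


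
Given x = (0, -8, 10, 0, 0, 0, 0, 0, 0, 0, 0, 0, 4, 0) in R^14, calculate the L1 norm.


Non-zero entries: [(1, -8), (2, 10), (12, 4)]
Absolute values: [8, 10, 4]
||x||_1 = sum = 22.

22


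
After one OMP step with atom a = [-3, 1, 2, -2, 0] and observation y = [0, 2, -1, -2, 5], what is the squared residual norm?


a^T a = 18.
a^T y = 4.
coeff = 4/18 = 2/9.
||r||^2 = 298/9.

298/9


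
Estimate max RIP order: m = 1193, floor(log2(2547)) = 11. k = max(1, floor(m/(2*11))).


floor(log2(2547)) = 11.
2*11 = 22.
m/(2*floor(log2(n))) = 1193/22 ≈ 54.2273.
floor = 54.
k = max(1, 54) = 54.

54


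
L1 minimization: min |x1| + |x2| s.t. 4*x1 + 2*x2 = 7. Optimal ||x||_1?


Axis intercepts:
  x1 = 7/4, x2 = 0: L1 = 7/4
  x1 = 0, x2 = 7/2: L1 = 7/2
x* = (7/4, 0)
||x*||_1 = 7/4.

7/4


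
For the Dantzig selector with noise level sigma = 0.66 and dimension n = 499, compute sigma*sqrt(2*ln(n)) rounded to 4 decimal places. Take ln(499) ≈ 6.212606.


ln(499) ≈ 6.212606.
2*ln(n) ≈ 12.425212.
sqrt(2*ln(n)) ≈ sqrt(12.425212) ≈ 3.524941.
threshold ≈ 0.66*3.524941 = 2.32646106 ≈ 2.3265.

2.3265


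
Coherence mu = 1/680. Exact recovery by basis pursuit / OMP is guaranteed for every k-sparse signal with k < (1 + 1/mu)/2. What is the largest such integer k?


1/mu = 680.
1 + 1/mu = 681.
(1 + 1/mu)/2 = 340.5 is not an integer, so k_max = floor(340.5) = 340.

340


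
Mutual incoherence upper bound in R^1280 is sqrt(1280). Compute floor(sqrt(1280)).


35^2 = 1225 <= 1280 < 1296 = 36^2, so 35 <= sqrt(1280) < 36.
floor(sqrt(1280)) = 35.

35


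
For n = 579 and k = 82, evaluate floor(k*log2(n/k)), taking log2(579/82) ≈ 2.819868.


log2(n/k) = log2(579/82) ≈ 2.819868.
k*log2(n/k) ≈ 82*2.819868 = 231.229176.
floor(231.229176) = 231.

231


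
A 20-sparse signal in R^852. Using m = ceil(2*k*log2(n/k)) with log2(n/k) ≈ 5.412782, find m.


log2(n/k) = log2(852/20) ≈ 5.412782.
2*k*log2(n/k) ≈ 2*20*5.412782 = 216.51128.
m = ceil(216.51128) = 217.

217


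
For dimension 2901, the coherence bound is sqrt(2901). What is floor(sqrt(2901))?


53^2 = 2809 <= 2901 < 2916 = 54^2, so 53 <= sqrt(2901) < 54.
floor(sqrt(2901)) = 53.

53


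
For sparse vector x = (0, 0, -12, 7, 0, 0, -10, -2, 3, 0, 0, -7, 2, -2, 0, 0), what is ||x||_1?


Non-zero entries: [(2, -12), (3, 7), (6, -10), (7, -2), (8, 3), (11, -7), (12, 2), (13, -2)]
Absolute values: [12, 7, 10, 2, 3, 7, 2, 2]
||x||_1 = sum = 45.

45


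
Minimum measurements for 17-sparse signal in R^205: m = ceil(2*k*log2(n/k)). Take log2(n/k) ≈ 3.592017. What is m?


log2(n/k) = log2(205/17) ≈ 3.592017.
2*k*log2(n/k) ≈ 2*17*3.592017 = 122.128578.
m = ceil(122.128578) = 123.

123


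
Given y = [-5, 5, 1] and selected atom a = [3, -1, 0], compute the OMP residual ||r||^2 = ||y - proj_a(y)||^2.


a^T a = 10.
a^T y = -20.
coeff = -20/10 = -2.
||r||^2 = 11.

11


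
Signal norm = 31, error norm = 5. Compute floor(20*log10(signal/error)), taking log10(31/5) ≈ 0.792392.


||x||/||e|| = 31/5.
log10(31/5) ≈ 0.792392.
20*log10(||x||/||e||) ≈ 20*0.792392 = 15.84784.
floor(15.84784) = 15.

15


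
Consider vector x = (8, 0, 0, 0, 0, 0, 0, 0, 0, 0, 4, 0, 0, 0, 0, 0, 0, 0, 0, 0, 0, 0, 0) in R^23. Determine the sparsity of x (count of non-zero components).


Non-zero positions: [0, 10].
Sparsity = 2.

2


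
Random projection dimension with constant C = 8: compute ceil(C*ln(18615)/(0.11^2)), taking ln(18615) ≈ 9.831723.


ln(18615) ≈ 9.831723.
eps^2 = 0.11^2 = 0.0121.
C*ln(N)/eps^2 ≈ 8*9.831723/0.0121 ≈ 6500.3127.
m = ceil(6500.3127) = 6501.

6501


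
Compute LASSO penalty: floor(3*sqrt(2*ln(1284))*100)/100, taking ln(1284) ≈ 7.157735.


ln(1284) ≈ 7.157735.
2*ln(n) ≈ 14.31547.
sqrt(2*ln(n)) ≈ sqrt(14.31547) ≈ 3.783579.
lambda ≈ 3*3.783579 = 11.350737.
floor(lambda*100)/100 = 11.35.

11.35


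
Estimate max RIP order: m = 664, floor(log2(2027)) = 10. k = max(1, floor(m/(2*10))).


floor(log2(2027)) = 10.
2*10 = 20.
m/(2*floor(log2(n))) = 664/20 ≈ 33.2.
floor = 33.
k = max(1, 33) = 33.

33


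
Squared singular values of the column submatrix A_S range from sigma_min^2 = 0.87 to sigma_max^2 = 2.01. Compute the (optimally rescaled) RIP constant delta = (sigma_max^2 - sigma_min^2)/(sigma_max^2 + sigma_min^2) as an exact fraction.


lambda_max - lambda_min = 2.01 - 0.87 = 1.14.
lambda_max + lambda_min = 2.01 + 0.87 = 2.88.
delta = 1.14/2.88 = 114/288 = 19/48.

19/48


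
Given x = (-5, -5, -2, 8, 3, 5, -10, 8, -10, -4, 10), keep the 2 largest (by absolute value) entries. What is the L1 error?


Sorted |x_i| descending: [10, 10, 10, 8, 8, 5, 5, 5, 4, 3, 2]
Keep top 2: [10, 10]
Tail entries: [10, 8, 8, 5, 5, 5, 4, 3, 2]
L1 error = sum of tail = 50.

50


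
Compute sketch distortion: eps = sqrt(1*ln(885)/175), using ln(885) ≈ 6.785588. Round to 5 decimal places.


ln(885) ≈ 6.785588.
1*ln(N)/m ≈ 1*6.785588/175 ≈ 0.03877479.
eps = sqrt(0.03877479) ≈ 0.1969132 ≈ 0.19691.

0.19691


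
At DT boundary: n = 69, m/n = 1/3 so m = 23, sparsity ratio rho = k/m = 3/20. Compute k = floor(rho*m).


m = 1/3*69 = 23.
rho = 3/20.
rho*m = 3/20*23 = 3.45.
k = floor(3.45) = 3.

3


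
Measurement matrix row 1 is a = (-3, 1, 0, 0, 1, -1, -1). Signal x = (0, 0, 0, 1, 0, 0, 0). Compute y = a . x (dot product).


Non-zero terms: ['0*1']
Products: [0]
y = sum = 0.

0


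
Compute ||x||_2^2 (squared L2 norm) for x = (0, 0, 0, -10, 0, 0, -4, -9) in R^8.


Non-zero entries: [(3, -10), (6, -4), (7, -9)]
Squares: [100, 16, 81]
||x||_2^2 = sum = 197.

197


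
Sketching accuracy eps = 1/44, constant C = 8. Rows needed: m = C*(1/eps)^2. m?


1/eps = 44.
(1/eps)^2 = 1936.
m = 8*1936 = 15488.

15488


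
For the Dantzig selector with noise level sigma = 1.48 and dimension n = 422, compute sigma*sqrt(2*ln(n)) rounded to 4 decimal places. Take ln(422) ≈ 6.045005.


ln(422) ≈ 6.045005.
2*ln(n) ≈ 12.09001.
sqrt(2*ln(n)) ≈ sqrt(12.09001) ≈ 3.477069.
threshold ≈ 1.48*3.477069 = 5.14606212 ≈ 5.1461.

5.1461


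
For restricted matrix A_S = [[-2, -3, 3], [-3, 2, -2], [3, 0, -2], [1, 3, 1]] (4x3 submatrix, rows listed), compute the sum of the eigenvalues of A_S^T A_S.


Sum of eigenvalues of A_S^T A_S = trace(A_S^T A_S) = sum of squared column norms of A_S.
A_S^T A_S diagonal: [23, 22, 18].
trace = 23 + 22 + 18 = 63.

63


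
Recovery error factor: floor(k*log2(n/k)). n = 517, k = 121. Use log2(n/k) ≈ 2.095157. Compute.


log2(n/k) = log2(517/121) ≈ 2.095157.
k*log2(n/k) ≈ 121*2.095157 = 253.513997.
floor(253.513997) = 253.

253


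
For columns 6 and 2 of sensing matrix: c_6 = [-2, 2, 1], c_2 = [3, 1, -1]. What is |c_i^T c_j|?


Inner product: -2*3 + 2*1 + 1*-1
Products: [-6, 2, -1]
Sum = -5.
|dot| = 5.

5


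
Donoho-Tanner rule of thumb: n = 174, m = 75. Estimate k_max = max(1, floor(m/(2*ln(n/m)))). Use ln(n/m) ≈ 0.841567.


n/m = 174/75 = 58/25.
ln(n/m) ≈ 0.841567.
2*ln(n/m) ≈ 1.683134.
m/(2*ln(n/m)) ≈ 75/1.683134 ≈ 44.5597.
floor = 44.
k_max = max(1, 44) = 44.

44


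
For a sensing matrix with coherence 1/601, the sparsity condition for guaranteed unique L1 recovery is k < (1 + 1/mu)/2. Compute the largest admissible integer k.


1/mu = 601.
1 + 1/mu = 602.
(1 + 1/mu)/2 = 301 is an integer and the inequality is strict, so k_max = 301 - 1 = 300.

300


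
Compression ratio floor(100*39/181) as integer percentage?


100*m/n = 100*39/181 ≈ 21.547.
floor = 21.

21


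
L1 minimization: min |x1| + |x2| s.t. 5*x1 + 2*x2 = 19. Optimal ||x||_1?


Axis intercepts:
  x1 = 19/5, x2 = 0: L1 = 19/5
  x1 = 0, x2 = 19/2: L1 = 19/2
x* = (19/5, 0)
||x*||_1 = 19/5.

19/5


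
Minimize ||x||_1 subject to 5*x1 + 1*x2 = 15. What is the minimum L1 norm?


Axis intercepts:
  x1 = 3, x2 = 0: L1 = 3
  x1 = 0, x2 = 15: L1 = 15
x* = (3, 0)
||x*||_1 = 3.

3


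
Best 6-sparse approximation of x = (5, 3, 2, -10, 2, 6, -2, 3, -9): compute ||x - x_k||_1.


Sorted |x_i| descending: [10, 9, 6, 5, 3, 3, 2, 2, 2]
Keep top 6: [10, 9, 6, 5, 3, 3]
Tail entries: [2, 2, 2]
L1 error = sum of tail = 6.

6


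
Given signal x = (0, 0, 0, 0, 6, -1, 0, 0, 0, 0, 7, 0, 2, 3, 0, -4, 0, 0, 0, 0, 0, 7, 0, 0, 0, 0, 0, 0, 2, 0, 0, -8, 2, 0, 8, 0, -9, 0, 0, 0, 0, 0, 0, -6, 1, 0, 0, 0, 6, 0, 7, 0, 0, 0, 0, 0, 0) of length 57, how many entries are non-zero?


Non-zero positions: [4, 5, 10, 12, 13, 15, 21, 28, 31, 32, 34, 36, 43, 44, 48, 50].
Sparsity = 16.

16


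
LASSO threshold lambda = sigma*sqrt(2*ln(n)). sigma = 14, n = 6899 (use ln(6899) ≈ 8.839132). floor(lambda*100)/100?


ln(6899) ≈ 8.839132.
2*ln(n) ≈ 17.678264.
sqrt(2*ln(n)) ≈ sqrt(17.678264) ≈ 4.204553.
lambda ≈ 14*4.204553 = 58.863742.
floor(lambda*100)/100 = 58.86.

58.86


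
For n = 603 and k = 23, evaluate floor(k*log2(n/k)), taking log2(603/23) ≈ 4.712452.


log2(n/k) = log2(603/23) ≈ 4.712452.
k*log2(n/k) ≈ 23*4.712452 = 108.386396.
floor(108.386396) = 108.

108


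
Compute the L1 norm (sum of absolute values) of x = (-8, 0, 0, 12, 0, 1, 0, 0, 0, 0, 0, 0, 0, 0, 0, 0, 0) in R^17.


Non-zero entries: [(0, -8), (3, 12), (5, 1)]
Absolute values: [8, 12, 1]
||x||_1 = sum = 21.

21


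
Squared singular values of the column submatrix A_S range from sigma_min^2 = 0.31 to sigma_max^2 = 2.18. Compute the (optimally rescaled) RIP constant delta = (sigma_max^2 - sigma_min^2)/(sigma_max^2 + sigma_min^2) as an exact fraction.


lambda_max - lambda_min = 2.18 - 0.31 = 1.87.
lambda_max + lambda_min = 2.18 + 0.31 = 2.49.
delta = 1.87/2.49 = 187/249.

187/249


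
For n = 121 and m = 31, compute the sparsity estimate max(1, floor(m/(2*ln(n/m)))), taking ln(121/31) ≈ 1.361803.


n/m = 121/31.
ln(n/m) ≈ 1.361803.
2*ln(n/m) ≈ 2.723606.
m/(2*ln(n/m)) ≈ 31/2.723606 ≈ 11.382.
floor = 11.
k_max = max(1, 11) = 11.

11


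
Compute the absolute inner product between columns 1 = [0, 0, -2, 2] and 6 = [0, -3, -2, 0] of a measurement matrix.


Inner product: 0*0 + 0*-3 + -2*-2 + 2*0
Products: [0, 0, 4, 0]
Sum = 4.
|dot| = 4.

4


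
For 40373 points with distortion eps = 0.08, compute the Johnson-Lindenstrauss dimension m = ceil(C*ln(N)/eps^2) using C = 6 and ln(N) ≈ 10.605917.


ln(40373) ≈ 10.605917.
eps^2 = 0.08^2 = 0.0064.
C*ln(N)/eps^2 ≈ 6*10.605917/0.0064 ≈ 9943.0472.
m = ceil(9943.0472) = 9944.

9944


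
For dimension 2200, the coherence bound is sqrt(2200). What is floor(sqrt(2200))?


46^2 = 2116 <= 2200 < 2209 = 47^2, so 46 <= sqrt(2200) < 47.
floor(sqrt(2200)) = 46.

46


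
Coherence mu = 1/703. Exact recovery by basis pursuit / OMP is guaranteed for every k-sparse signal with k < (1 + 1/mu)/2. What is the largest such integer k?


1/mu = 703.
1 + 1/mu = 704.
(1 + 1/mu)/2 = 352 is an integer and the inequality is strict, so k_max = 352 - 1 = 351.

351


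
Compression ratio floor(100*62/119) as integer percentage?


100*m/n = 100*62/119 ≈ 52.1008.
floor = 52.

52


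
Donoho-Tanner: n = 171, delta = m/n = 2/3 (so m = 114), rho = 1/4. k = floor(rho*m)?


m = 2/3*171 = 114.
rho = 1/4.
rho*m = 1/4*114 = 28.5.
k = floor(28.5) = 28.

28


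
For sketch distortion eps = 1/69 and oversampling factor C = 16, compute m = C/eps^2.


1/eps = 69.
(1/eps)^2 = 4761.
m = 16*4761 = 76176.

76176


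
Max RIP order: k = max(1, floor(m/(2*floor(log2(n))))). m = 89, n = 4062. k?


floor(log2(4062)) = 11.
2*11 = 22.
m/(2*floor(log2(n))) = 89/22 ≈ 4.0455.
floor = 4.
k = max(1, 4) = 4.

4


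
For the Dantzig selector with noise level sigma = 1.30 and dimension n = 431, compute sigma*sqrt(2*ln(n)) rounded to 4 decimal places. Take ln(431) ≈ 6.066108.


ln(431) ≈ 6.066108.
2*ln(n) ≈ 12.132216.
sqrt(2*ln(n)) ≈ sqrt(12.132216) ≈ 3.483133.
threshold ≈ 1.30*3.483133 = 4.5280729 ≈ 4.5281.

4.5281


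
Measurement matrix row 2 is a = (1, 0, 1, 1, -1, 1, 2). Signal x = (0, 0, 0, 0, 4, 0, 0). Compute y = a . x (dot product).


Non-zero terms: ['-1*4']
Products: [-4]
y = sum = -4.

-4


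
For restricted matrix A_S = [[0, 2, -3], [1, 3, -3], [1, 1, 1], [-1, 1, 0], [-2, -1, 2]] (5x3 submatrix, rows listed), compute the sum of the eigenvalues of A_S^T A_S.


Sum of eigenvalues of A_S^T A_S = trace(A_S^T A_S) = sum of squared column norms of A_S.
A_S^T A_S diagonal: [7, 16, 23].
trace = 7 + 16 + 23 = 46.

46


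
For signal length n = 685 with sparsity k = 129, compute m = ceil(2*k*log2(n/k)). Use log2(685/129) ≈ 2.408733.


log2(n/k) = log2(685/129) ≈ 2.408733.
2*k*log2(n/k) ≈ 2*129*2.408733 = 621.453114.
m = ceil(621.453114) = 622.

622


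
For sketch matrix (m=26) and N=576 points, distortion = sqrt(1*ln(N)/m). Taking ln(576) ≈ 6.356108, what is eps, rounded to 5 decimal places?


ln(576) ≈ 6.356108.
1*ln(N)/m ≈ 1*6.356108/26 ≈ 0.24446569.
eps = sqrt(0.24446569) ≈ 0.4944347 ≈ 0.49443.

0.49443


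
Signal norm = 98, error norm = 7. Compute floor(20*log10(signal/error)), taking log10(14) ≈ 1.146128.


||x||/||e|| = 98/7 = 14.
log10(14) ≈ 1.146128.
20*log10(||x||/||e||) ≈ 20*1.146128 = 22.92256.
floor(22.92256) = 22.

22


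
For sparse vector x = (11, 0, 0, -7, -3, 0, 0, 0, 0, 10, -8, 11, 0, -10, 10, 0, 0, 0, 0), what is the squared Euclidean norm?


Non-zero entries: [(0, 11), (3, -7), (4, -3), (9, 10), (10, -8), (11, 11), (13, -10), (14, 10)]
Squares: [121, 49, 9, 100, 64, 121, 100, 100]
||x||_2^2 = sum = 664.

664


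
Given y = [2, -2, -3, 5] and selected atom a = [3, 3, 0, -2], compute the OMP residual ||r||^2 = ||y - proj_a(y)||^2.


a^T a = 22.
a^T y = -10.
coeff = -10/22 = -5/11.
||r||^2 = 412/11.

412/11


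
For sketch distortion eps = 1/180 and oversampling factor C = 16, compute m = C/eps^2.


1/eps = 180.
(1/eps)^2 = 32400.
m = 16*32400 = 518400.

518400


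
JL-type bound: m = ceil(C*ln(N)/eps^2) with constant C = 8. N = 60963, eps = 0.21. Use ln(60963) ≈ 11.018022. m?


ln(60963) ≈ 11.018022.
eps^2 = 0.21^2 = 0.0441.
C*ln(N)/eps^2 ≈ 8*11.018022/0.0441 ≈ 1998.7341.
m = ceil(1998.7341) = 1999.

1999


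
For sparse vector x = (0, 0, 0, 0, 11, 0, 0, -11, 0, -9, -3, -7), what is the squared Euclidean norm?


Non-zero entries: [(4, 11), (7, -11), (9, -9), (10, -3), (11, -7)]
Squares: [121, 121, 81, 9, 49]
||x||_2^2 = sum = 381.

381


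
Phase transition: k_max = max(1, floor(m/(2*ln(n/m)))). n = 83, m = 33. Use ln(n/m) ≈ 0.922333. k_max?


n/m = 83/33.
ln(n/m) ≈ 0.922333.
2*ln(n/m) ≈ 1.844666.
m/(2*ln(n/m)) ≈ 33/1.844666 ≈ 17.8894.
floor = 17.
k_max = max(1, 17) = 17.

17


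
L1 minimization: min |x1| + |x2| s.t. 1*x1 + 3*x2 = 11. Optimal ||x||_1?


Axis intercepts:
  x1 = 11, x2 = 0: L1 = 11
  x1 = 0, x2 = 11/3: L1 = 11/3
x* = (0, 11/3)
||x*||_1 = 11/3.

11/3


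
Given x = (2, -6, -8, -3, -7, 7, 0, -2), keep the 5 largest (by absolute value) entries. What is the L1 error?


Sorted |x_i| descending: [8, 7, 7, 6, 3, 2, 2, 0]
Keep top 5: [8, 7, 7, 6, 3]
Tail entries: [2, 2, 0]
L1 error = sum of tail = 4.

4


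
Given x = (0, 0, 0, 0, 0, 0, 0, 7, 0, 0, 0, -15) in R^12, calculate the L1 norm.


Non-zero entries: [(7, 7), (11, -15)]
Absolute values: [7, 15]
||x||_1 = sum = 22.

22


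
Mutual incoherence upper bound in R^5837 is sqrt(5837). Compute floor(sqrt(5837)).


76^2 = 5776 <= 5837 < 5929 = 77^2, so 76 <= sqrt(5837) < 77.
floor(sqrt(5837)) = 76.

76


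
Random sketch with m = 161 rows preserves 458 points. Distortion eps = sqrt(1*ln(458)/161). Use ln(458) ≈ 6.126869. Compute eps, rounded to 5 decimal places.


ln(458) ≈ 6.126869.
1*ln(N)/m ≈ 1*6.126869/161 ≈ 0.03805509.
eps = sqrt(0.03805509) ≈ 0.1950771 ≈ 0.19508.

0.19508


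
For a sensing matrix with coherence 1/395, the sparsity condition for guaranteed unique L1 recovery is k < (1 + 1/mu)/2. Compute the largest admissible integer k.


1/mu = 395.
1 + 1/mu = 396.
(1 + 1/mu)/2 = 198 is an integer and the inequality is strict, so k_max = 198 - 1 = 197.

197


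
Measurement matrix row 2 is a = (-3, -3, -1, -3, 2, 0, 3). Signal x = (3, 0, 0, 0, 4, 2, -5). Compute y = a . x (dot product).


Non-zero terms: ['-3*3', '2*4', '0*2', '3*-5']
Products: [-9, 8, 0, -15]
y = sum = -16.

-16


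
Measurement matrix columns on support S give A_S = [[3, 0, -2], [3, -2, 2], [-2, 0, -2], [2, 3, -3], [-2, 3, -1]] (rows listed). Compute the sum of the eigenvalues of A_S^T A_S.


Sum of eigenvalues of A_S^T A_S = trace(A_S^T A_S) = sum of squared column norms of A_S.
A_S^T A_S diagonal: [30, 22, 22].
trace = 30 + 22 + 22 = 74.

74


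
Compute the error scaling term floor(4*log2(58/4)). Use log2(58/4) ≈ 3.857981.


log2(n/k) = log2(58/4) ≈ 3.857981.
k*log2(n/k) ≈ 4*3.857981 = 15.431924.
floor(15.431924) = 15.

15


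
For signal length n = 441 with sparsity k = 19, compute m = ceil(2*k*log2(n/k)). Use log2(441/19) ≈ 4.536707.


log2(n/k) = log2(441/19) ≈ 4.536707.
2*k*log2(n/k) ≈ 2*19*4.536707 = 172.394866.
m = ceil(172.394866) = 173.

173


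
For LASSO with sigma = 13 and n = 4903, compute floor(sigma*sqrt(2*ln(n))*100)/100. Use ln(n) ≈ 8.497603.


ln(4903) ≈ 8.497603.
2*ln(n) ≈ 16.995206.
sqrt(2*ln(n)) ≈ sqrt(16.995206) ≈ 4.122524.
lambda ≈ 13*4.122524 = 53.592812.
floor(lambda*100)/100 = 53.59.

53.59


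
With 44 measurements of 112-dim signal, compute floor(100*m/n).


100*m/n = 100*44/112 ≈ 39.2857.
floor = 39.

39


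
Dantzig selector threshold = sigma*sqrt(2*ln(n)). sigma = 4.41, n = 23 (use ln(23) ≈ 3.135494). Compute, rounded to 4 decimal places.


ln(23) ≈ 3.135494.
2*ln(n) ≈ 6.270988.
sqrt(2*ln(n)) ≈ sqrt(6.270988) ≈ 2.504194.
threshold ≈ 4.41*2.504194 = 11.04349554 ≈ 11.0435.

11.0435


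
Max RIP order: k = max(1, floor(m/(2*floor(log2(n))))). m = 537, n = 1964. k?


floor(log2(1964)) = 10.
2*10 = 20.
m/(2*floor(log2(n))) = 537/20 ≈ 26.85.
floor = 26.
k = max(1, 26) = 26.

26


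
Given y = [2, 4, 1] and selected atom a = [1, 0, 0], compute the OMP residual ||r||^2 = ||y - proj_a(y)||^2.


a^T a = 1.
a^T y = 2.
coeff = 2/1 = 2.
||r||^2 = 17.

17


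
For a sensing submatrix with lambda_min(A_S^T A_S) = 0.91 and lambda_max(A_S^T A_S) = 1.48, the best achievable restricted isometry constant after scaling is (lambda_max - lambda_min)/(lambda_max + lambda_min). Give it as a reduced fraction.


lambda_max - lambda_min = 1.48 - 0.91 = 0.57.
lambda_max + lambda_min = 1.48 + 0.91 = 2.39.
delta = 0.57/2.39 = 57/239.

57/239


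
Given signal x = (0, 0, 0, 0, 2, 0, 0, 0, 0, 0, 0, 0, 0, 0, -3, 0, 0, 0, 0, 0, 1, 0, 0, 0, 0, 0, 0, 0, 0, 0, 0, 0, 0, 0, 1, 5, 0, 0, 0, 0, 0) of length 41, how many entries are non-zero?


Non-zero positions: [4, 14, 20, 34, 35].
Sparsity = 5.

5


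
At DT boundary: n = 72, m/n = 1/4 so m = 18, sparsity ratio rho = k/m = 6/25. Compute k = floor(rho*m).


m = 1/4*72 = 18.
rho = 6/25.
rho*m = 6/25*18 = 4.32.
k = floor(4.32) = 4.

4


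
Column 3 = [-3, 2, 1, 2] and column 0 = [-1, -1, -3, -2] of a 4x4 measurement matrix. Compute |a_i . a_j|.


Inner product: -3*-1 + 2*-1 + 1*-3 + 2*-2
Products: [3, -2, -3, -4]
Sum = -6.
|dot| = 6.

6


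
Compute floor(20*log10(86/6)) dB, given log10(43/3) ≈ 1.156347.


||x||/||e|| = 86/6 = 43/3.
log10(43/3) ≈ 1.156347.
20*log10(||x||/||e||) ≈ 20*1.156347 = 23.12694.
floor(23.12694) = 23.

23


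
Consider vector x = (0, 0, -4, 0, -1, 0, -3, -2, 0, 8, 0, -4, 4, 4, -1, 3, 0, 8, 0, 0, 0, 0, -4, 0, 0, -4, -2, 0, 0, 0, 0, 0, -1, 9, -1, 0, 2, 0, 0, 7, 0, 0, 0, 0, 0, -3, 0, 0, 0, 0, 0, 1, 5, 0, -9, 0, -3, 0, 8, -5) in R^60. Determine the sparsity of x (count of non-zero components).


Non-zero positions: [2, 4, 6, 7, 9, 11, 12, 13, 14, 15, 17, 22, 25, 26, 32, 33, 34, 36, 39, 45, 51, 52, 54, 56, 58, 59].
Sparsity = 26.

26


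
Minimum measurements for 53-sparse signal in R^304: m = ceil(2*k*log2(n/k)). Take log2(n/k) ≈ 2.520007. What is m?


log2(n/k) = log2(304/53) ≈ 2.520007.
2*k*log2(n/k) ≈ 2*53*2.520007 = 267.120742.
m = ceil(267.120742) = 268.

268


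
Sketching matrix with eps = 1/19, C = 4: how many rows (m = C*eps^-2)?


1/eps = 19.
(1/eps)^2 = 361.
m = 4*361 = 1444.

1444


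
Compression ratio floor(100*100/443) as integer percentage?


100*m/n = 100*100/443 ≈ 22.5734.
floor = 22.

22


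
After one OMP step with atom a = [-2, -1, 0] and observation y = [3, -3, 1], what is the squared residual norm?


a^T a = 5.
a^T y = -3.
coeff = -3/5 = -3/5.
||r||^2 = 86/5.

86/5


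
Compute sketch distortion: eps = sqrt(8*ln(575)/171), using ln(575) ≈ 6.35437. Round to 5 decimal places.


ln(575) ≈ 6.35437.
8*ln(N)/m ≈ 8*6.35437/171 ≈ 0.29728047.
eps = sqrt(0.29728047) ≈ 0.5452343 ≈ 0.54523.

0.54523


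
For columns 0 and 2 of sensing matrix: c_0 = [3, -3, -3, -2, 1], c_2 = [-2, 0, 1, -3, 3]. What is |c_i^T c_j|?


Inner product: 3*-2 + -3*0 + -3*1 + -2*-3 + 1*3
Products: [-6, 0, -3, 6, 3]
Sum = 0.
|dot| = 0.

0


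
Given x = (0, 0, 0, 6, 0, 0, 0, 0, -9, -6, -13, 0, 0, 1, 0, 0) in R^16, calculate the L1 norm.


Non-zero entries: [(3, 6), (8, -9), (9, -6), (10, -13), (13, 1)]
Absolute values: [6, 9, 6, 13, 1]
||x||_1 = sum = 35.

35


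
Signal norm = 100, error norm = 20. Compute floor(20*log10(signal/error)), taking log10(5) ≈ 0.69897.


||x||/||e|| = 100/20 = 5.
log10(5) ≈ 0.69897.
20*log10(||x||/||e||) ≈ 20*0.69897 = 13.9794.
floor(13.9794) = 13.

13


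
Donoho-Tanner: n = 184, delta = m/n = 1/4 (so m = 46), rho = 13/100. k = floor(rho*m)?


m = 1/4*184 = 46.
rho = 13/100.
rho*m = 13/100*46 = 5.98.
k = floor(5.98) = 5.

5


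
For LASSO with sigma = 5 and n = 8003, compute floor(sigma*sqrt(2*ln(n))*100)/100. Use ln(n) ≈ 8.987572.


ln(8003) ≈ 8.987572.
2*ln(n) ≈ 17.975144.
sqrt(2*ln(n)) ≈ sqrt(17.975144) ≈ 4.23971.
lambda ≈ 5*4.23971 = 21.19855.
floor(lambda*100)/100 = 21.19.

21.19


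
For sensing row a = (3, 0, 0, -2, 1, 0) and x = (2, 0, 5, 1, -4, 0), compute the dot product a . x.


Non-zero terms: ['3*2', '0*5', '-2*1', '1*-4']
Products: [6, 0, -2, -4]
y = sum = 0.

0


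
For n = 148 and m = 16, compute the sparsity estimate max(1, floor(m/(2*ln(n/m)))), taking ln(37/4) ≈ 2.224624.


n/m = 148/16 = 37/4.
ln(n/m) ≈ 2.224624.
2*ln(n/m) ≈ 4.449248.
m/(2*ln(n/m)) ≈ 16/4.449248 ≈ 3.5961.
floor = 3.
k_max = max(1, 3) = 3.

3


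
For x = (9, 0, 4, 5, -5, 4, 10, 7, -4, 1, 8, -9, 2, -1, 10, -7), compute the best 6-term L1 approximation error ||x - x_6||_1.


Sorted |x_i| descending: [10, 10, 9, 9, 8, 7, 7, 5, 5, 4, 4, 4, 2, 1, 1, 0]
Keep top 6: [10, 10, 9, 9, 8, 7]
Tail entries: [7, 5, 5, 4, 4, 4, 2, 1, 1, 0]
L1 error = sum of tail = 33.

33


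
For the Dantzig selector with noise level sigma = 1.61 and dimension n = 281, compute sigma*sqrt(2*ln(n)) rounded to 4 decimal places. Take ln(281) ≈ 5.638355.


ln(281) ≈ 5.638355.
2*ln(n) ≈ 11.27671.
sqrt(2*ln(n)) ≈ sqrt(11.27671) ≈ 3.358081.
threshold ≈ 1.61*3.358081 = 5.40651041 ≈ 5.4065.

5.4065


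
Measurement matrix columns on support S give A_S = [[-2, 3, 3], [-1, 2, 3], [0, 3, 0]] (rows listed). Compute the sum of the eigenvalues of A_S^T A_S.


Sum of eigenvalues of A_S^T A_S = trace(A_S^T A_S) = sum of squared column norms of A_S.
A_S^T A_S diagonal: [5, 22, 18].
trace = 5 + 22 + 18 = 45.

45


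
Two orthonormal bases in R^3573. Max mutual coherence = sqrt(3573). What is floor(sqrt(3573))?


59^2 = 3481 <= 3573 < 3600 = 60^2, so 59 <= sqrt(3573) < 60.
floor(sqrt(3573)) = 59.

59


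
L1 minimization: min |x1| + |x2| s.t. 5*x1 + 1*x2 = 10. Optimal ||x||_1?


Axis intercepts:
  x1 = 2, x2 = 0: L1 = 2
  x1 = 0, x2 = 10: L1 = 10
x* = (2, 0)
||x*||_1 = 2.

2


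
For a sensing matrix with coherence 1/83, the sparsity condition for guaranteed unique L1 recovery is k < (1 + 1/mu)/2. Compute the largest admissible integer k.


1/mu = 83.
1 + 1/mu = 84.
(1 + 1/mu)/2 = 42 is an integer and the inequality is strict, so k_max = 42 - 1 = 41.

41


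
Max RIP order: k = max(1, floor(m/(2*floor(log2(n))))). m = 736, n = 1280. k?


floor(log2(1280)) = 10.
2*10 = 20.
m/(2*floor(log2(n))) = 736/20 ≈ 36.8.
floor = 36.
k = max(1, 36) = 36.

36


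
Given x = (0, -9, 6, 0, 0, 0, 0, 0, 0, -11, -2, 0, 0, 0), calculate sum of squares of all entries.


Non-zero entries: [(1, -9), (2, 6), (9, -11), (10, -2)]
Squares: [81, 36, 121, 4]
||x||_2^2 = sum = 242.

242


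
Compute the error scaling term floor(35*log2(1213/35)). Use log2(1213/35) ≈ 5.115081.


log2(n/k) = log2(1213/35) ≈ 5.115081.
k*log2(n/k) ≈ 35*5.115081 = 179.027835.
floor(179.027835) = 179.

179


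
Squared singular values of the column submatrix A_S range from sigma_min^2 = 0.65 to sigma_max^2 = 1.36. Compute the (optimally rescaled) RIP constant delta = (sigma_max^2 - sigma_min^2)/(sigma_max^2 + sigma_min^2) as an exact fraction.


lambda_max - lambda_min = 1.36 - 0.65 = 0.71.
lambda_max + lambda_min = 1.36 + 0.65 = 2.01.
delta = 0.71/2.01 = 71/201.

71/201


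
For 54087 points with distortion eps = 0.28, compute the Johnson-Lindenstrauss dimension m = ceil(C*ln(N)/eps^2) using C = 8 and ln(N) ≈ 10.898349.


ln(54087) ≈ 10.898349.
eps^2 = 0.28^2 = 0.0784.
C*ln(N)/eps^2 ≈ 8*10.898349/0.0784 ≈ 1112.0764.
m = ceil(1112.0764) = 1113.

1113


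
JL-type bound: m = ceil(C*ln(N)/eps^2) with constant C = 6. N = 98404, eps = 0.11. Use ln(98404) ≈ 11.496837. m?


ln(98404) ≈ 11.496837.
eps^2 = 0.11^2 = 0.0121.
C*ln(N)/eps^2 ≈ 6*11.496837/0.0121 ≈ 5700.9109.
m = ceil(5700.9109) = 5701.

5701


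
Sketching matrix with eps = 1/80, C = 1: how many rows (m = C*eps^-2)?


1/eps = 80.
(1/eps)^2 = 6400.
m = 1*6400 = 6400.

6400


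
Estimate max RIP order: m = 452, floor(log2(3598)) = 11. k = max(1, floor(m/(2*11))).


floor(log2(3598)) = 11.
2*11 = 22.
m/(2*floor(log2(n))) = 452/22 ≈ 20.5455.
floor = 20.
k = max(1, 20) = 20.

20


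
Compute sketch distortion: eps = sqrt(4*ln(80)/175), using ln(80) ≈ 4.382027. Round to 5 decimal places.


ln(80) ≈ 4.382027.
4*ln(N)/m ≈ 4*4.382027/175 ≈ 0.10016062.
eps = sqrt(0.10016062) ≈ 0.3164816 ≈ 0.31648.

0.31648


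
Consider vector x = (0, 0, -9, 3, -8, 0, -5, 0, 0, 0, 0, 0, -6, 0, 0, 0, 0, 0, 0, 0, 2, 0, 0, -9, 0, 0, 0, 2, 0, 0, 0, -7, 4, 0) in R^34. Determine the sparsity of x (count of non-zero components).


Non-zero positions: [2, 3, 4, 6, 12, 20, 23, 27, 31, 32].
Sparsity = 10.

10


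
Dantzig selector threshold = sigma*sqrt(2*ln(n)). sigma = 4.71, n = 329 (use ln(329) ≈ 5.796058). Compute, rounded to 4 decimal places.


ln(329) ≈ 5.796058.
2*ln(n) ≈ 11.592116.
sqrt(2*ln(n)) ≈ sqrt(11.592116) ≈ 3.40472.
threshold ≈ 4.71*3.40472 = 16.0362312 ≈ 16.0362.

16.0362
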